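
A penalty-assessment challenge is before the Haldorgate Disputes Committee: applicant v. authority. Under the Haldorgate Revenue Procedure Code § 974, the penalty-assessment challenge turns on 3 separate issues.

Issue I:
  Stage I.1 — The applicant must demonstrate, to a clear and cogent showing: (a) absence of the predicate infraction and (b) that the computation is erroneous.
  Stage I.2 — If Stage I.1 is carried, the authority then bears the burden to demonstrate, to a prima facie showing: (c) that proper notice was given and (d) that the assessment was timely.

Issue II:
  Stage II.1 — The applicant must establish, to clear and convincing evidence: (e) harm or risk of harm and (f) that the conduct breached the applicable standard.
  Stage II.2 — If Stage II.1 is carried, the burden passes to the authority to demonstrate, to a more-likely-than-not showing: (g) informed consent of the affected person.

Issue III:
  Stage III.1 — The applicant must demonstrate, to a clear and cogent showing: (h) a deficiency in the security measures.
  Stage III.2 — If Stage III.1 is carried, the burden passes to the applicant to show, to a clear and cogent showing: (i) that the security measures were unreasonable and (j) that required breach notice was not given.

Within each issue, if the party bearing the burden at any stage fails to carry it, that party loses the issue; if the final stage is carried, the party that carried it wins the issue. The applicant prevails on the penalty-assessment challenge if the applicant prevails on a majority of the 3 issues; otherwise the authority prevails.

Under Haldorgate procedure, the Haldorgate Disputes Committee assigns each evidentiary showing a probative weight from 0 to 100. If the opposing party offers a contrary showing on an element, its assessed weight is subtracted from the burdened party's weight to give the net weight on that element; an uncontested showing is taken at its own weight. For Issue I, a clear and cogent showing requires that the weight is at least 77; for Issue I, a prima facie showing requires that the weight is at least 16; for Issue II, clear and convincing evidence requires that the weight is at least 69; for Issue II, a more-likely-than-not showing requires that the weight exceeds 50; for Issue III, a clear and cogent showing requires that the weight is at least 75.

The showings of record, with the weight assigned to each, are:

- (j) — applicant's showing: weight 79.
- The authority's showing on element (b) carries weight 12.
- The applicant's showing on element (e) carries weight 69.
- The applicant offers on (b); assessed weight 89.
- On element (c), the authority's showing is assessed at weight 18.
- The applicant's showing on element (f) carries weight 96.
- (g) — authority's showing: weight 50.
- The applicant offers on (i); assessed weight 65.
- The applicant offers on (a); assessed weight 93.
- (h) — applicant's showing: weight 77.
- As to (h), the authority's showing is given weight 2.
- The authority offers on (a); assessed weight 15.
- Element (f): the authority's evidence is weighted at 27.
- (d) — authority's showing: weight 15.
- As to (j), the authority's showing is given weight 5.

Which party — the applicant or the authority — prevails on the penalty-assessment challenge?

— Issue I —
Stage I.1 (applicant, a clear and cogent showing, weight is at least 77): (a) net 93−15=78 ≥ 77 — meets; (b) net 89−12=77 ≥ 77 — meets.
  The applicant carries Stage I.1; the authority now bears the burden.
Stage I.2 (authority, a prima facie showing, weight is at least 16): (c) 18 ≥ 16 — meets; (d) 15 < 16 — fails.
  Stage I.2 not carried; the authority fails its burden.
So the applicant prevails on this issue.
— Issue II —
At Stage II.1 the applicant must meet clear and convincing evidence (weight is at least 69): on (e) the weight is 69, ≥ 69, so (e) meets the standard; on (f) the weight is 96 less the opposing 27 gives net 69, which does reach 69, so (f) meets the standard.
  The applicant carries Stage II.1; the authority now bears the burden.
At Stage II.2 the authority must meet a more-likely-than-not showing (weight exceeds 50): on (g) the weight is 50, ≤ 50, so (g) does not meet the standard.
  Not every element is met, so the authority fails to carry Stage II.2.
The applicant prevails on this issue.
— Issue III —
Stage III.1 — burden on applicant; standard: a clear and cogent showing (weight is at least 75).
    (h): 77 − 2 = 75 ≥ 75 [met]
  All elements met. The applicant retains the burden for Stage III.2.
Stage III.2 — burden on applicant; standard: a clear and cogent showing (weight is at least 75).
    (i): 65 < 75 [not met]
    (j): 79 − 5 = 74 < 75 [not met]
  The applicant does not carry Stage III.2.
The analysis ends at Stage III.2; the authority prevails on this issue.
Per-issue: Issue I → applicant; Issue II → applicant; Issue III → authority. The applicant must prevail on a majority of issues; overall, the applicant prevails.

applicant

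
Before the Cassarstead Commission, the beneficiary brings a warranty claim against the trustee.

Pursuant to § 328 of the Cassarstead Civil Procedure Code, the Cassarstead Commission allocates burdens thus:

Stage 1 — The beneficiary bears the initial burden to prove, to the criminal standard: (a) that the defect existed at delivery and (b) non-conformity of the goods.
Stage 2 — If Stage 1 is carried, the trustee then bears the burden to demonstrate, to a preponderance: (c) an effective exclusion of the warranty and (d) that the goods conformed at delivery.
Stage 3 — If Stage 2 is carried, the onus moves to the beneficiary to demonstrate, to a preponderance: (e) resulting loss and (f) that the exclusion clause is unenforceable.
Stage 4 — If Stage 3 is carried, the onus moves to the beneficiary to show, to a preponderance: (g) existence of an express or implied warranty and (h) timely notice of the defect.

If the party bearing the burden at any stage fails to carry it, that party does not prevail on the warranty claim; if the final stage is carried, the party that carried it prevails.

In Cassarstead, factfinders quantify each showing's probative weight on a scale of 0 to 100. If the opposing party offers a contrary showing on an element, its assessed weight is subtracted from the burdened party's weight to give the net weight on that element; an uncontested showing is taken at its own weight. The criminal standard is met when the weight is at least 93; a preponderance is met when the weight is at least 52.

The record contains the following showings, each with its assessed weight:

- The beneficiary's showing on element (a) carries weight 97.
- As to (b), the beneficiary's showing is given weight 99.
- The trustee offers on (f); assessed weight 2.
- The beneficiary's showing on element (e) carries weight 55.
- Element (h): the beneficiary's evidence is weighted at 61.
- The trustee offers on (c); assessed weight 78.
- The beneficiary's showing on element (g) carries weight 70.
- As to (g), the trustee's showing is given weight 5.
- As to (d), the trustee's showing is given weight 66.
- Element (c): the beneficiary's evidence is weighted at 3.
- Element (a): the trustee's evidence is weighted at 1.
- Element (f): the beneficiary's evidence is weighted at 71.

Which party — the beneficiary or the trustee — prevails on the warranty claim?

beneficiary

At Stage 1 the beneficiary must meet the criminal standard (weight is at least 93): on (a) the weight is 97 less the opposing 1 gives net 96, ≥ 93, so (a) meets the standard; on (b) the weight is 99, ≥ 93, so (b) meets the standard.
  Stage 1 carried; the burden shifts to the trustee.
At Stage 2 the trustee must meet a preponderance (weight is at least 52): on (c) the weight is 78 less the opposing 3 gives net 75, ≥ 52, so (c) meets the standard; on (d) the weight is 66, ≥ 52, so (d) meets the standard.
  All elements met. The burden passes to the beneficiary.
At Stage 3 the beneficiary must meet a preponderance (weight is at least 52): on (e) the weight is 55, which does reach 52, so (e) meets the standard; on (f) the weight is 71 less the opposing 2 gives net 69, which does reach 52, so (f) meets the standard.
  Stage 3 is satisfied; the beneficiary continues to bear the burden.
At Stage 4 the beneficiary must meet a preponderance (weight is at least 52): on (g) the weight is 70 less the opposing 5 gives net 65, ≥ 52, so (g) meets the standard; on (h) the weight is 61, which does reach 52, so (h) meets the standard.
  The beneficiary carries the last stage.
With every stage satisfied, the beneficiary prevails.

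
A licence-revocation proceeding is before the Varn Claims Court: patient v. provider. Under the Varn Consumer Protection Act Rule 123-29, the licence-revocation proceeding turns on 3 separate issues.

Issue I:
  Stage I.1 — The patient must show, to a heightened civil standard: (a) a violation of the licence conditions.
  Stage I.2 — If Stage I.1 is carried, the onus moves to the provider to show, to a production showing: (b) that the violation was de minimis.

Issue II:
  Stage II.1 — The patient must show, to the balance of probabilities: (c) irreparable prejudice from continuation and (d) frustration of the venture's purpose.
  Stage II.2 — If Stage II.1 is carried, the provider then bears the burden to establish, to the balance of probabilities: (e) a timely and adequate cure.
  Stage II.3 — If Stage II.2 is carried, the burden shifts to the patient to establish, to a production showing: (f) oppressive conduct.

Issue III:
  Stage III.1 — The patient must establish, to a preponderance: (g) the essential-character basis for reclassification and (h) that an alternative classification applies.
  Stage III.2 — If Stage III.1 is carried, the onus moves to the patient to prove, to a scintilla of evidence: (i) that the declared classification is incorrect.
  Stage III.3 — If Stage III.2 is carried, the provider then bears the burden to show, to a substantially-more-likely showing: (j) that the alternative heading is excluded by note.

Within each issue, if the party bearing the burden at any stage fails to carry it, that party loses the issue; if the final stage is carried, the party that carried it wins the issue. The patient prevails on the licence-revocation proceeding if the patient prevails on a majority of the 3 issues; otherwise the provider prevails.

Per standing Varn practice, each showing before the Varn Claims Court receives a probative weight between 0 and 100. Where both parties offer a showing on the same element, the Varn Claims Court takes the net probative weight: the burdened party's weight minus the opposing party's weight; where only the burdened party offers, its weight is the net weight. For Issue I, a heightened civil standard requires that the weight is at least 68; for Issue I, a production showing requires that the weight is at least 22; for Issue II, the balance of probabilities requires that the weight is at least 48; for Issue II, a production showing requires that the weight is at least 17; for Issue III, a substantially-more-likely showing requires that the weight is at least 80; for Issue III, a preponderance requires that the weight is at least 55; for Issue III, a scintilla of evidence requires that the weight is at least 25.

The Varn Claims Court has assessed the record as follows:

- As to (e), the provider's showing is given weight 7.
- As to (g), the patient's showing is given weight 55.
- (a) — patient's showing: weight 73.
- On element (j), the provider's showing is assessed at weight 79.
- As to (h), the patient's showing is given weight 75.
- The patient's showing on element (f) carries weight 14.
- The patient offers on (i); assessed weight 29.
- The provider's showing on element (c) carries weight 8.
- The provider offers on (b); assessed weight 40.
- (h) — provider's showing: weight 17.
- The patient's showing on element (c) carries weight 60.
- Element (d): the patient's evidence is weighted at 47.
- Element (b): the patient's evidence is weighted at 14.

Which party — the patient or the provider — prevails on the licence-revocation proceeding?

provider

— Issue I —
Stage I.1 — burden on patient; standard: a heightened civil standard (weight is at least 68).
    (a): 73 ≥ 68 [met]
  Stage I.1 carried; the burden shifts to the provider.
Stage I.2 — burden on provider; standard: a production showing (weight is at least 22).
    (b): 40 − 14 = 26 ≥ 22 [met]
  Stage I.2 carried; the final stage is satisfied.
With every stage satisfied, the provider prevails on this issue.
— Issue II —
At Stage II.1 the patient must meet the balance of probabilities (weight is at least 48): on (c) the weight is 60 less the opposing 8 gives net 52, which does reach 48, so (c) meets the standard; on (d) the weight is 47, < 48, so (d) does not meet the standard.
  Not every element is met, so the patient fails to carry Stage II.1.
The provider prevails on this issue.
— Issue III —
Stage III.1 — burden on patient; standard: a preponderance (weight is at least 55).
    (g): 55 ≥ 55 [met]
    (h): 75 − 17 = 58 ≥ 55 [met]
  Stage III.1 is satisfied; the patient continues to bear the burden.
Stage III.2 — burden on patient; standard: a scintilla of evidence (weight is at least 25).
    (i): 29 ≥ 25 [met]
  All elements met. The burden passes to the provider.
Stage III.3 — burden on provider; standard: a substantially-more-likely showing (weight is at least 80).
    (j): 79 < 80 [not met]
  Stage III.3 not carried; the provider fails its burden.
The patient prevails on this issue.
Per-issue: Issue I → provider; Issue II → provider; Issue III → patient. The patient must prevail on a majority of issues; overall, the provider prevails.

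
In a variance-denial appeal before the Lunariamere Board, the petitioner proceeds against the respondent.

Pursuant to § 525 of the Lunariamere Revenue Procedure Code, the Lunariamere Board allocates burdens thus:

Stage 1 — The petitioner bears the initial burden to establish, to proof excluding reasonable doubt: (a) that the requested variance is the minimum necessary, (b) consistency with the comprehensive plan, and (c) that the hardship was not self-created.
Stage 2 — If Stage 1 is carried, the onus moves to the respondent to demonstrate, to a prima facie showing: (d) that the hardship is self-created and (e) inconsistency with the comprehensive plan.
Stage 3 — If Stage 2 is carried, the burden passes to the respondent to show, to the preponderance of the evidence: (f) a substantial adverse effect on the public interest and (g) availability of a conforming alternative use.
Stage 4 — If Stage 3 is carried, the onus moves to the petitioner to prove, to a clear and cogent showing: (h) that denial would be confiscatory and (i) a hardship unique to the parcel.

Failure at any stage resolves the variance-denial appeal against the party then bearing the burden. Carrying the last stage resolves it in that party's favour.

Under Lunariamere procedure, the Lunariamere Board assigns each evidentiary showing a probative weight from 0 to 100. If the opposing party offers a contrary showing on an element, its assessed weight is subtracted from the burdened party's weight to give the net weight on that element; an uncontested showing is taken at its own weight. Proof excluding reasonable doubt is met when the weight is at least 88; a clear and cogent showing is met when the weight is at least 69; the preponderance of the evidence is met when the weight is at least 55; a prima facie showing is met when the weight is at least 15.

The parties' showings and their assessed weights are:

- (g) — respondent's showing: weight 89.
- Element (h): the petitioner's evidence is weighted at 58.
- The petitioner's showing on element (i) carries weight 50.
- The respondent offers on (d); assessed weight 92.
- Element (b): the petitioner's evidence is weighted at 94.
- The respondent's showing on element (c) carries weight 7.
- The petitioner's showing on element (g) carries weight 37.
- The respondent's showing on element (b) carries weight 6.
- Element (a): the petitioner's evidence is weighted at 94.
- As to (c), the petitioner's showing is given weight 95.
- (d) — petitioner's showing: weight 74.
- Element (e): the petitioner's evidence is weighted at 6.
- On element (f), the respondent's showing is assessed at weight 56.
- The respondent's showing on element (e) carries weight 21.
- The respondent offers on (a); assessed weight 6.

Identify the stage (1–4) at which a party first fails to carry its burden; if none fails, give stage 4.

Stage 1 (petitioner, proof excluding reasonable doubt, weight is at least 88): (a) net 94−6=88 ≥ 88 — meets; (b) net 94−6=88 ≥ 88 — meets; (c) net 95−7=88 ≥ 88 — meets.
  Stage 1 is satisfied; the onus moves to the respondent.
Stage 2 (respondent, a prima facie showing, weight is at least 15): (d) net 92−74=18 ≥ 15 — meets; (e) net 21−6=15 ≥ 15 — meets.
  All elements met. The respondent retains the burden for Stage 3.
Stage 3 (respondent, the preponderance of the evidence, weight is at least 55): (f) 56 ≥ 55 — meets; (g) net 89−37=52 < 55 — fails.
  Not every element is met, so the respondent fails to carry Stage 3.
So the petitioner prevails.

stage 3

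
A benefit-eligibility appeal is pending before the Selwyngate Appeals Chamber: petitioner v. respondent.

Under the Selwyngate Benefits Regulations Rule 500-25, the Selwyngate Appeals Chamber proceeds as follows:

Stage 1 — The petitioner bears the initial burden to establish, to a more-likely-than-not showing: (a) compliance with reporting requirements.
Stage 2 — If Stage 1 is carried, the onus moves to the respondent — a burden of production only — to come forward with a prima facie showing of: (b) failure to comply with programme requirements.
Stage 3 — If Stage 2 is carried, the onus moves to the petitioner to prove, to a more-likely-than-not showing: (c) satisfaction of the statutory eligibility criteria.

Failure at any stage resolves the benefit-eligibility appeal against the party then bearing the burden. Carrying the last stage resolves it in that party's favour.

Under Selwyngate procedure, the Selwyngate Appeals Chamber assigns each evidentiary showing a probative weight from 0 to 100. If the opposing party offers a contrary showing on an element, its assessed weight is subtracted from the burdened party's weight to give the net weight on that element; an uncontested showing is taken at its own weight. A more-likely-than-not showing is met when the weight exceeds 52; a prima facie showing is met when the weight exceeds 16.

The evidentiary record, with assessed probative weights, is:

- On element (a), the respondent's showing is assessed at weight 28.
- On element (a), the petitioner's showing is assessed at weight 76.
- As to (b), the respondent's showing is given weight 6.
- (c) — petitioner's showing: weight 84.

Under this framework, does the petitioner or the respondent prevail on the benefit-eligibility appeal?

Stage 1 (petitioner, a more-likely-than-not showing, weight exceeds 52): (a) net 76−28=48 ≤ 52 — fails.
  Stage 1 not carried; the petitioner fails its burden.
The analysis ends at Stage 1; the respondent prevails.

respondent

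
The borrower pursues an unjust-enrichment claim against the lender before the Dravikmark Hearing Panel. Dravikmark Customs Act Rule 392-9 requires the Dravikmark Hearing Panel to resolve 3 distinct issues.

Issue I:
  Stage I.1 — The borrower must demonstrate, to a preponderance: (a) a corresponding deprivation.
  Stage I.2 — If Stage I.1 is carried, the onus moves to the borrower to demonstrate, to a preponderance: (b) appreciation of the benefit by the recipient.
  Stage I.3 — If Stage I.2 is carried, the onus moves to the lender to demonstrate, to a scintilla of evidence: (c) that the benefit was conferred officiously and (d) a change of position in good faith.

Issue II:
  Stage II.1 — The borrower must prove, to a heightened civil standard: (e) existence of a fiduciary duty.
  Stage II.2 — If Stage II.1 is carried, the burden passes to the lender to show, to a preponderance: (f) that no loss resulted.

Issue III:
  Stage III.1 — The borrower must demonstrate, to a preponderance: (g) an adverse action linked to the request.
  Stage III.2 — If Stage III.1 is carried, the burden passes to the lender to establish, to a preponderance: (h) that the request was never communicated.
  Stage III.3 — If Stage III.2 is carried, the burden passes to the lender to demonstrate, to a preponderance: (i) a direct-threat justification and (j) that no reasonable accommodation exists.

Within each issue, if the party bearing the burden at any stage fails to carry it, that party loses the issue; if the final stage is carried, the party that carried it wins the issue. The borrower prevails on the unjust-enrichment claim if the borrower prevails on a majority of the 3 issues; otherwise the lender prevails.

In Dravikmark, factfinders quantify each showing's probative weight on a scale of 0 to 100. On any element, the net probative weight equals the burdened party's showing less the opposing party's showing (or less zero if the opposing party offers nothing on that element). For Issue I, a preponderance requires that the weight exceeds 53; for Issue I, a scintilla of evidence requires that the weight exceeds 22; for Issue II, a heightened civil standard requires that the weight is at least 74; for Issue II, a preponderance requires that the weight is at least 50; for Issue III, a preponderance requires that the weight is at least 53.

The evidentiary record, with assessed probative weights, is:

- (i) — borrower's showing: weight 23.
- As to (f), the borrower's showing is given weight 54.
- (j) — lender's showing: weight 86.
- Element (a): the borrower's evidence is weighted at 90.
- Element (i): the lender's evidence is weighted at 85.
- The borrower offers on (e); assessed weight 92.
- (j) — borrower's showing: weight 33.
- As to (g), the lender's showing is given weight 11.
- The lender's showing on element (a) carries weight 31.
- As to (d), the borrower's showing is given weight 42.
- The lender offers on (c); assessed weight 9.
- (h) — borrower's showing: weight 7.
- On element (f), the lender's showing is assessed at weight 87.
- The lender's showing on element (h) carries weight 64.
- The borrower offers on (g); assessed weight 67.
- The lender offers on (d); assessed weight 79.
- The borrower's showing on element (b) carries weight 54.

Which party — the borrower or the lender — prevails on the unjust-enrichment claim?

— Issue I —
Stage I.1 — burden on borrower; standard: a preponderance (weight exceeds 53).
    (a): 90 − 31 = 59 > 53 [met]
  All elements met. The borrower retains the burden for Stage I.2.
Stage I.2 — burden on borrower; standard: a preponderance (weight exceeds 53).
    (b): 54 > 53 [met]
  The borrower carries Stage I.2; the lender now bears the burden.
Stage I.3 — burden on lender; standard: a scintilla of evidence (weight exceeds 22).
    (c): 9 ≤ 22 [not met]
    (d): 79 − 42 = 37 > 22 [met]
  Stage I.3 not carried; the lender fails its burden.
The borrower prevails on this issue.
— Issue II —
Stage II.1 — burden on borrower; standard: a heightened civil standard (weight is at least 74).
    (e): 92 ≥ 74 [met]
  Stage II.1 carried; the burden shifts to the lender.
Stage II.2 — burden on lender; standard: a preponderance (weight is at least 50).
    (f): 87 − 54 = 33 < 50 [not met]
  Stage II.2 not carried; the lender fails its burden.
The analysis ends at Stage II.2; the borrower prevails on this issue.
— Issue III —
Stage III.1 — burden on borrower; standard: a preponderance (weight is at least 53).
    (g): 67 − 11 = 56 ≥ 53 [met]
  Stage III.1 is satisfied; the onus moves to the lender.
Stage III.2 — burden on lender; standard: a preponderance (weight is at least 53).
    (h): 64 − 7 = 57 ≥ 53 [met]
  All elements met. The lender retains the burden for Stage III.3.
Stage III.3 — burden on lender; standard: a preponderance (weight is at least 53).
    (i): 85 − 23 = 62 ≥ 53 [met]
    (j): 86 − 33 = 53 ≥ 53 [met]
  All elements met at the final stage.
With every stage satisfied, the lender prevails on this issue.
Per-issue: Issue I → borrower; Issue II → borrower; Issue III → lender. The borrower must prevail on a majority of issues; overall, the borrower prevails.

borrower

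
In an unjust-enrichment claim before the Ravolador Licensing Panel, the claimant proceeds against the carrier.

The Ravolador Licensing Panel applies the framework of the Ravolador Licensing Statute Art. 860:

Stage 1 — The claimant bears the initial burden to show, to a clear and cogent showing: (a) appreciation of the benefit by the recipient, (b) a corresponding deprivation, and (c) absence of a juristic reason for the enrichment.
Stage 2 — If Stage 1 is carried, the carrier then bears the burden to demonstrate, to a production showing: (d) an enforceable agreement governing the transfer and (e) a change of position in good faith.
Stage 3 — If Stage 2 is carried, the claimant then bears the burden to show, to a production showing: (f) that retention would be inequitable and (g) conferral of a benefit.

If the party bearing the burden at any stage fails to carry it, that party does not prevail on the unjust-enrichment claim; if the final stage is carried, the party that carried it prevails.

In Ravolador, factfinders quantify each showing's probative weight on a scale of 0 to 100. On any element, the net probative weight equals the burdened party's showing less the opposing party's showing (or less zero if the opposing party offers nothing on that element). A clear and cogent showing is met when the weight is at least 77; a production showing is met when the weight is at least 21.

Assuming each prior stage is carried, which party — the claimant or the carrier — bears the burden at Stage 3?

Stage 3's rule assigns the burden to the claimant (to a production showing).

claimant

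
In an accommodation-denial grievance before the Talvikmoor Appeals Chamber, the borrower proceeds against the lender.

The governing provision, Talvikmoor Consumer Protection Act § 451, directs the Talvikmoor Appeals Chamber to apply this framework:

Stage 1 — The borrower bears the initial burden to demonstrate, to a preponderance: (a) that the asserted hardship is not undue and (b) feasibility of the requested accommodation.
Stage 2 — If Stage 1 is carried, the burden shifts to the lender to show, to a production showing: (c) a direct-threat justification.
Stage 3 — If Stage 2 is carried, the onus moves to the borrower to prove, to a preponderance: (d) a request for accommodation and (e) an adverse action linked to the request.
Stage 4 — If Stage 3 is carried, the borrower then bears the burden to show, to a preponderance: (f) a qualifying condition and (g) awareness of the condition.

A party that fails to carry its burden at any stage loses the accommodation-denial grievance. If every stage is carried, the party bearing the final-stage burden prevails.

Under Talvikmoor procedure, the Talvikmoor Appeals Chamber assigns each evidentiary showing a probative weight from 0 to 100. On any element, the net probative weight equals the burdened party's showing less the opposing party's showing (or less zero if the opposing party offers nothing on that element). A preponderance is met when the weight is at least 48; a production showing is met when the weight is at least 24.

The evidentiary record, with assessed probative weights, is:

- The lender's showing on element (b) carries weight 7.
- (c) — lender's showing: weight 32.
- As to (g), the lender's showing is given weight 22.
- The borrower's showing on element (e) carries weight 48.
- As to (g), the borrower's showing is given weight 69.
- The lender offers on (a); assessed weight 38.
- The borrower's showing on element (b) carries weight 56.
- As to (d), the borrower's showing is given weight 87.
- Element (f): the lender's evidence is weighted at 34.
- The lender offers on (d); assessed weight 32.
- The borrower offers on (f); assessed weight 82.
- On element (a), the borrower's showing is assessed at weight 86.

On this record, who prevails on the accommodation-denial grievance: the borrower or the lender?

At Stage 1 the borrower must meet a preponderance (weight is at least 48): on (a) the weight is 86 less the opposing 38 gives net 48, which does reach 48, so (a) meets the standard; on (b) the weight is 56 less the opposing 7 gives net 49, which does reach 48, so (b) meets the standard.
  All elements met. The burden passes to the lender.
At Stage 2 the lender must meet a production showing (weight is at least 24): on (c) the weight is 32, which does reach 24, so (c) meets the standard.
  Stage 2 is satisfied; the onus moves to the borrower.
At Stage 3 the borrower must meet a preponderance (weight is at least 48): on (d) the weight is 87 less the opposing 32 gives net 55, which does reach 48, so (d) meets the standard; on (e) the weight is 48, ≥ 48, so (e) meets the standard.
  Stage 3 carried; the burden remains with the borrower.
At Stage 4 the borrower must meet a preponderance (weight is at least 48): on (f) the weight is 82 less the opposing 34 gives net 48, which does reach 48, so (f) meets the standard; on (g) the weight is 69 less the opposing 22 gives net 47, < 48, so (g) does not meet the standard.
  The borrower does not carry Stage 4.
So the lender prevails.

lender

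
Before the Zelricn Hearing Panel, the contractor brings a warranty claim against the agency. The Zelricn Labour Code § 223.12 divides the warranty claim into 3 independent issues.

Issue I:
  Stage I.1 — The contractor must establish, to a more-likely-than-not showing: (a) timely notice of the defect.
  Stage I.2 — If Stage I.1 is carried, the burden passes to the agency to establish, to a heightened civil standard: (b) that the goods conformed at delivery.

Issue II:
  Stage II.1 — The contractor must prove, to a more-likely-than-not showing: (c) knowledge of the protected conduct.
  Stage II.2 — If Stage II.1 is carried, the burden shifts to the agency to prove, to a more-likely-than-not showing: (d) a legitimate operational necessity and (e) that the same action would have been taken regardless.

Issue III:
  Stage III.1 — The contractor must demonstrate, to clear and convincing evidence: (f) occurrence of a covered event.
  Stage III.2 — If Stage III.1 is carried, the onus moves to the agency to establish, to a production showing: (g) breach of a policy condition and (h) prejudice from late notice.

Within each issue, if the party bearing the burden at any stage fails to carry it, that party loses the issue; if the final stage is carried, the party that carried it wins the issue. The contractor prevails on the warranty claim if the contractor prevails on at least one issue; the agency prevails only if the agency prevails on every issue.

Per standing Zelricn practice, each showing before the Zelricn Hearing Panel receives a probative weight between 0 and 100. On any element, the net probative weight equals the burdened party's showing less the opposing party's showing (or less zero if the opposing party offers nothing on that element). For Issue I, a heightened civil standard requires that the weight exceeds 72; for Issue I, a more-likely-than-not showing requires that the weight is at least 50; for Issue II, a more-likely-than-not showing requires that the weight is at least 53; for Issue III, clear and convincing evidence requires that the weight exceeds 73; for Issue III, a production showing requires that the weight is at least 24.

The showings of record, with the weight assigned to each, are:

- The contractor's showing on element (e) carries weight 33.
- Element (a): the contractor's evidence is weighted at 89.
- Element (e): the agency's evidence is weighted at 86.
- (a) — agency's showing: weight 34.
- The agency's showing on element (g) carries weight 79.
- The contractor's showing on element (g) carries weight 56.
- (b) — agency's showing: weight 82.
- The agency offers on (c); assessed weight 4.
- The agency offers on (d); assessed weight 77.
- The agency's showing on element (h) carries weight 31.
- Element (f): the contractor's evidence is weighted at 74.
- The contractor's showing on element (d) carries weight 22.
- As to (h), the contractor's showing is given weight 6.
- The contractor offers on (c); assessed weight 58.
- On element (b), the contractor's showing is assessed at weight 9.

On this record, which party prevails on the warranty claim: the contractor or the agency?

contractor

— Issue I —
At Stage I.1 the contractor must meet a more-likely-than-not showing (weight is at least 50): on (a) the weight is 89 less the opposing 34 gives net 55, which does reach 50, so (a) meets the standard.
  Stage I.1 is satisfied; the onus moves to the agency.
At Stage I.2 the agency must meet a heightened civil standard (weight exceeds 72): on (b) the weight is 82 less the opposing 9 gives net 73, which does exceed 72, so (b) meets the standard.
  The agency carries the last stage.
All stages carried — the agency prevails on this issue.
— Issue II —
At Stage II.1 the contractor must meet a more-likely-than-not showing (weight is at least 53): on (c) the weight is 58 less the opposing 4 gives net 54, ≥ 53, so (c) meets the standard.
  Stage II.1 carried; the burden shifts to the agency.
At Stage II.2 the agency must meet a more-likely-than-not showing (weight is at least 53): on (d) the weight is 77 less the opposing 22 gives net 55, which does reach 53, so (d) meets the standard; on (e) the weight is 86 less the opposing 33 gives net 53, which does reach 53, so (e) meets the standard.
  Stage II.2 carried; the final stage is satisfied.
Every stage carried; the agency prevails on this issue.
— Issue III —
Stage III.1 (contractor, clear and convincing evidence, weight exceeds 73): (f) 74 > 73 — meets.
  Stage III.1 is satisfied; the onus moves to the agency.
Stage III.2 (agency, a production showing, weight is at least 24): (g) net 79−56=23 < 24 — fails; (h) net 31−6=25 ≥ 24 — meets.
  Stage III.2 not carried; the agency fails its burden.
The analysis ends at Stage III.2; the contractor prevails on this issue.
Per-issue: Issue I → agency; Issue II → agency; Issue III → contractor. The contractor must prevail on at least one issue; overall, the contractor prevails.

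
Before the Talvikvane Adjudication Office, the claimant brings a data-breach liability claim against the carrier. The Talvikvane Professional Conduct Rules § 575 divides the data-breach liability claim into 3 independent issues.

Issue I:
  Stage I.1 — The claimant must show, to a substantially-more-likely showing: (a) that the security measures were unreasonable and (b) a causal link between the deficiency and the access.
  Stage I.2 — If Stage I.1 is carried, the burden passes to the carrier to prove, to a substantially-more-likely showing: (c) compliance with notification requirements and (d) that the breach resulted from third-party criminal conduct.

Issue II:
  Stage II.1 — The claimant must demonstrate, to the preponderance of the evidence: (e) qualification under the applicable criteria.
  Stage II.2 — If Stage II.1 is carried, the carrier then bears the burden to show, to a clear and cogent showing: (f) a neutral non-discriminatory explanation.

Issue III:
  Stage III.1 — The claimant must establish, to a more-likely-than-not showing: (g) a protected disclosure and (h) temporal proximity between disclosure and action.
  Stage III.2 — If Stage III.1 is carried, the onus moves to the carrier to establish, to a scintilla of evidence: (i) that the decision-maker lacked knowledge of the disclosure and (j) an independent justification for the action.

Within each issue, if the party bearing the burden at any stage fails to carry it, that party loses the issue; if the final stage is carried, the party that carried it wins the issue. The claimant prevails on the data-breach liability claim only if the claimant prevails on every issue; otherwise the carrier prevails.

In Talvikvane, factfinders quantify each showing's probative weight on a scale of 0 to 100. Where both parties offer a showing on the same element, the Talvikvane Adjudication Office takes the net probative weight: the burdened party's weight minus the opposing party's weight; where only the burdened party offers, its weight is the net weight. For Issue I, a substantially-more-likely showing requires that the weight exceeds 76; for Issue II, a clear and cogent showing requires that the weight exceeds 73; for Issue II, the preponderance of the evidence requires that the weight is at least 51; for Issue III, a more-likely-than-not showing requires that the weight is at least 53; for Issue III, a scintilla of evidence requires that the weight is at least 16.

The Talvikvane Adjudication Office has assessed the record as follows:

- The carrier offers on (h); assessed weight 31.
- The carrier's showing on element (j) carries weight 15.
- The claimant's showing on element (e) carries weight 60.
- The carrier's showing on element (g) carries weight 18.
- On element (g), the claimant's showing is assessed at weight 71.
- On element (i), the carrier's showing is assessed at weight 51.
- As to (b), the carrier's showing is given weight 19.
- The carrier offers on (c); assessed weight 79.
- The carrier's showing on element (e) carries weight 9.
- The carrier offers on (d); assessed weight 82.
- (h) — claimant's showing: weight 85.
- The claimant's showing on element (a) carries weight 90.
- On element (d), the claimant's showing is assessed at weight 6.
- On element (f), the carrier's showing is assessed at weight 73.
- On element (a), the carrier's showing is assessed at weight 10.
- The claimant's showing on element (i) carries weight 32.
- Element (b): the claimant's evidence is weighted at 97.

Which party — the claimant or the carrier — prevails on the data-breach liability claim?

claimant

— Issue I —
At Stage I.1 the claimant must meet a substantially-more-likely showing (weight exceeds 76): on (a) the weight is 90 less the opposing 10 gives net 80, which does exceed 76, so (a) meets the standard; on (b) the weight is 97 less the opposing 19 gives net 78, > 76, so (b) meets the standard.
  Stage I.1 carried; the burden shifts to the carrier.
At Stage I.2 the carrier must meet a substantially-more-likely showing (weight exceeds 76): on (c) the weight is 79, > 76, so (c) meets the standard; on (d) the weight is 82 less the opposing 6 gives net 76, which does not exceed 76, so (d) does not meet the standard.
  Stage I.2 not carried; the carrier fails its burden.
The analysis ends at Stage I.2; the claimant prevails on this issue.
— Issue II —
At Stage II.1 the claimant must meet the preponderance of the evidence (weight is at least 51): on (e) the weight is 60 less the opposing 9 gives net 51, which does reach 51, so (e) meets the standard.
  Stage II.1 is satisfied; the onus moves to the carrier.
At Stage II.2 the carrier must meet a clear and cogent showing (weight exceeds 73): on (f) the weight is 73, ≤ 73, so (f) does not meet the standard.
  Not every element is met, so the carrier fails to carry Stage II.2.
The claimant prevails on this issue.
— Issue III —
At Stage III.1 the claimant must meet a more-likely-than-not showing (weight is at least 53): on (g) the weight is 71 less the opposing 18 gives net 53, which does reach 53, so (g) meets the standard; on (h) the weight is 85 less the opposing 31 gives net 54, which does reach 53, so (h) meets the standard.
  All elements met. The burden passes to the carrier.
At Stage III.2 the carrier must meet a scintilla of evidence (weight is at least 16): on (i) the weight is 51 less the opposing 32 gives net 19, ≥ 16, so (i) meets the standard; on (j) the weight is 15, which does not reach 16, so (j) does not meet the standard.
  Not every element is met, so the carrier fails to carry Stage III.2.
The claimant prevails on this issue.
Per-issue: Issue I → claimant; Issue II → claimant; Issue III → claimant. The claimant must prevail on every issue; overall, the claimant prevails.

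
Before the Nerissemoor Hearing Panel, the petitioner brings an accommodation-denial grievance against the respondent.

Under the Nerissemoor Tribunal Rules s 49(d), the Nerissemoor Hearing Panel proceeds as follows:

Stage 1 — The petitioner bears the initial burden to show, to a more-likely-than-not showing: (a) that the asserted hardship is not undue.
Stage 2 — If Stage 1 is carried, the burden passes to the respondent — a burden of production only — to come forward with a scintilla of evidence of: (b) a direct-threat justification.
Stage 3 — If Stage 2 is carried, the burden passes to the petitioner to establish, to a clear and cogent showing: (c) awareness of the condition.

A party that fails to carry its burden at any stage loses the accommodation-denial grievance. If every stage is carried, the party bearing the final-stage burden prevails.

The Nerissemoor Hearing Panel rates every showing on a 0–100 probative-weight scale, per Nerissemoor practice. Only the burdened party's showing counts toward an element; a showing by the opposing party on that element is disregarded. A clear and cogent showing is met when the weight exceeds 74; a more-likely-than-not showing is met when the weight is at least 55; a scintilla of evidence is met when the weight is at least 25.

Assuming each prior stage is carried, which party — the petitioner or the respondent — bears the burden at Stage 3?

petitioner

Stage 3's rule assigns the burden to the petitioner (to a clear and cogent showing).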